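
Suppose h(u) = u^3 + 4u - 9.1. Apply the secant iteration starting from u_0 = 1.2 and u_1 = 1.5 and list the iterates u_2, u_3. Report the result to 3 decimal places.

1.471, 1.474

h(1.2) = -2.57200, h(1.5) = 0.27500
u_2 = 1.50000 − 0.27500·(1.50000 − 1.20000) / (0.27500 − (-2.57200)) = 1.50000 − (0.08250)/(2.84700) = 1.47102
h(1.47102) = -0.03276
u_3 = 1.47102 − (-0.03276)·(1.47102 − 1.50000) / (-0.03276 − 0.27500) = 1.47102 − (0.00095)/(-0.30776) = 1.47411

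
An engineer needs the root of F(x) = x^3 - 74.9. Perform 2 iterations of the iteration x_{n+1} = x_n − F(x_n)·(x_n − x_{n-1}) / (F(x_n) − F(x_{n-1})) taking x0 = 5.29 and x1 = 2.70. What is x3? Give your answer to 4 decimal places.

F(5.29) = 73.135889, F(2.70) = -55.217000
x2 = 2.700000 − (-55.217000)·(2.700000 − 5.290000) / (-55.217000 − 73.135889) = 2.700000 − (143.012030)/(-128.352889) = 3.814210
F(3.814210) = -19.410132
x3 = 3.814210 − (-19.410132)·(3.814210 − 2.700000) / (-19.410132 − (-55.217000)) = 3.814210 − (-21.626957)/(35.806868) = 4.418199

4.4182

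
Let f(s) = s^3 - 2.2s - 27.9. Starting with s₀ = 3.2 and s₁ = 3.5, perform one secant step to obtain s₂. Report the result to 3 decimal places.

f(3.2) = -2.17200, f(3.5) = 7.27500
s₂ = 3.50000 − 7.27500·(3.50000 − 3.20000) / (7.27500 − (-2.17200)) = 3.50000 − (2.18250)/(9.44700) = 3.26897

3.269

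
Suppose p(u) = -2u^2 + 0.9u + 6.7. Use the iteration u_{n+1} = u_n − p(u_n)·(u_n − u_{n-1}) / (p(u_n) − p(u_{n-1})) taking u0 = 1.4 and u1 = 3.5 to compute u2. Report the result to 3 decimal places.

1.854

p(1.4) = 4.04000, p(3.5) = -14.65000
u2 = 3.50000 − (-14.65000)·(3.50000 − 1.40000) / (-14.65000 − 4.04000) = 3.50000 − (-30.76500)/(-18.69000) = 1.85393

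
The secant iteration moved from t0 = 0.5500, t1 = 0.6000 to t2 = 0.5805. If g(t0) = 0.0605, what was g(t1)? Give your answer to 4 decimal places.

The secant line through (0.5500, 0.0605) and (0.6000, g(t1)) crosses zero at t2 = 0.5805.
So (0.5500, 0.0605), (0.6000, g(t1)), (0.5805, 0) are collinear:
g(t1) = 0.0605 · (0.6000 − 0.5805) / (0.5500 − 0.5805) = 0.0605 · (0.019500)/(-0.030500) = -0.038680

-0.0387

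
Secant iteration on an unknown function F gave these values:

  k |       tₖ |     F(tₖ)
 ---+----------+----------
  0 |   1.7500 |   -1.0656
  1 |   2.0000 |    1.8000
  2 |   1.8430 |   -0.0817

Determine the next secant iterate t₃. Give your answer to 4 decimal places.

t₃ = 1.8430 − (-0.0817)·(1.8430 − 2.0000) / (-0.0817 − 1.8000)
   = 1.8430 − (0.012827)/(-1.881700) = 1.849817

1.8498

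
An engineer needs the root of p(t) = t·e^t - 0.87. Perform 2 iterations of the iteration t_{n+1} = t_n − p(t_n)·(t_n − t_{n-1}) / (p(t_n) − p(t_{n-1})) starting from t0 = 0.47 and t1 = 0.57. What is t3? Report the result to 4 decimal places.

p(0.47) = -0.118003, p(0.57) = 0.137912
t2 = 0.570000 − 0.137912·(0.570000 − 0.470000) / (0.137912 − (-0.118003)) = 0.570000 − (0.013791)/(0.255915) = 0.516110
p(0.516110) = -0.005259
t3 = 0.516110 − (-0.005259)·(0.516110 − 0.570000) / (-0.005259 − 0.137912) = 0.516110 − (0.000283)/(-0.143171) = 0.518090

0.5181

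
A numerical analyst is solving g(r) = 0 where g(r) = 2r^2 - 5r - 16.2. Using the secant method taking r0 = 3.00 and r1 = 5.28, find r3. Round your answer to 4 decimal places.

4.3296

g(3.00) = -13.200000, g(5.28) = 13.156800
r2 = 5.280000 − 13.156800·(5.280000 − 3.000000) / (13.156800 − (-13.200000)) = 5.280000 − (29.997504)/(26.356800) = 4.141869
g(4.141869) = -2.599193
r3 = 4.141869 − (-2.599193)·(4.141869 − 5.280000) / (-2.599193 − 13.156800) = 4.141869 − (2.958223)/(-15.755993) = 4.329621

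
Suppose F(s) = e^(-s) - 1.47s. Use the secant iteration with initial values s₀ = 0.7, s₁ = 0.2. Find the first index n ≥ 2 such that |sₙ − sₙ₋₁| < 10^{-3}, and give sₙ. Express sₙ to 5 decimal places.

n = 4, sₙ = 0.43869

F(0.7) = -0.5324147, F(0.2) = 0.5247308
s₂ = 0.2000000 − 0.5247308·(-0.5000000)/(1.0571454) = 0.4481829;  |Δ| = 0.2481829
F(0.4481829) = -0.0200409
s₃ = 0.4481829 − (-0.0200409)·(0.2481829)/(-0.5447717) = 0.4390528;  |Δ| = 0.0091301
F(0.4390528) = -0.0007608
s₄ = 0.4390528 − (-0.0007608)·(-0.0091301)/(0.0192801) = 0.4386925;  |Δ| = 0.0003603
|s₄ − s₃| = 0.0003603 < 10^{-3}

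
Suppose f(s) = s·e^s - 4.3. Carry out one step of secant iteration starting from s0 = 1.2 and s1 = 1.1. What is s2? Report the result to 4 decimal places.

f(1.2) = -0.315860, f(1.1) = -0.995417
s2 = 1.100000 − (-0.995417)·(1.100000 − 1.200000) / (-0.995417 − (-0.315860)) = 1.100000 − (0.099542)/(-0.679558) = 1.246480

1.2465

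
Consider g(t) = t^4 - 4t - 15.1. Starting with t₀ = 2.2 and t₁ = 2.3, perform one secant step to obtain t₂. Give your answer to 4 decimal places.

2.2114

g(2.2) = -0.474400, g(2.3) = 3.684100
t₂ = 2.300000 − 3.684100·(2.300000 − 2.200000) / (3.684100 − (-0.474400)) = 2.300000 − (0.368410)/(4.158500) = 2.211408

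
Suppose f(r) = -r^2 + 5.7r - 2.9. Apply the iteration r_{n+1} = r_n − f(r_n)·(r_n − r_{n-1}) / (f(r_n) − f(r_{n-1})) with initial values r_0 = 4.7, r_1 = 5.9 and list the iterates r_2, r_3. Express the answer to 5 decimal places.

5.06735, 5.12542

f(4.7) = 1.8000000, f(5.9) = -4.0800000
r_2 = 5.9000000 − (-4.0800000)·(5.9000000 − 4.7000000) / (-4.0800000 − 1.8000000) = 5.9000000 − (-4.8960000)/(-5.8800000) = 5.0673469
f(5.0673469) = 0.3058726
r_3 = 5.0673469 − 0.3058726·(5.0673469 − 5.9000000) / (0.3058726 − (-4.0800000)) = 5.0673469 − (-0.2546857)/(4.3858726) = 5.1254165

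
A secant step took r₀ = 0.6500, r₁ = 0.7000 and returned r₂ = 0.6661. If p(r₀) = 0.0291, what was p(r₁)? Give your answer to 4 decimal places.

-0.0613

The secant line through (0.6500, 0.0291) and (0.7000, p(r₁)) crosses zero at r₂ = 0.6661.
So (0.6500, 0.0291), (0.7000, p(r₁)), (0.6661, 0) are collinear:
p(r₁) = 0.0291 · (0.7000 − 0.6661) / (0.6500 − 0.6661) = 0.0291 · (0.033900)/(-0.016100) = -0.061273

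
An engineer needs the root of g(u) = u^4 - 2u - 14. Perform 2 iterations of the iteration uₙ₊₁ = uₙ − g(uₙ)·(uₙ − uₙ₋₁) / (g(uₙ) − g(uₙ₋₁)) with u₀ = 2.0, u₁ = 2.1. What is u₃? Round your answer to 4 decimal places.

2.0633

g(2.0) = -2.000000, g(2.1) = 1.248100
u₂ = 2.100000 − 1.248100·(2.100000 − 2.000000) / (1.248100 − (-2.000000)) = 2.100000 − (0.124810)/(3.248100) = 2.061574
g(2.061574) = -0.059890
u₃ = 2.061574 − (-0.059890)·(2.061574 − 2.100000) / (-0.059890 − 1.248100) = 2.061574 − (0.002301)/(-1.307990) = 2.063334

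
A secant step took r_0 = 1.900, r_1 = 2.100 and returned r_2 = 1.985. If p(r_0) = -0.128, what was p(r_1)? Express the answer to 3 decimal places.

The secant line through (1.900, -0.128) and (2.100, p(r_1)) crosses zero at r_2 = 1.985.
So (1.900, -0.128), (2.100, p(r_1)), (1.985, 0) are collinear:
p(r_1) = -0.128 · (2.100 − 1.985) / (1.900 − 1.985) = -0.128 · (0.11500)/(-0.08500) = 0.17318

0.173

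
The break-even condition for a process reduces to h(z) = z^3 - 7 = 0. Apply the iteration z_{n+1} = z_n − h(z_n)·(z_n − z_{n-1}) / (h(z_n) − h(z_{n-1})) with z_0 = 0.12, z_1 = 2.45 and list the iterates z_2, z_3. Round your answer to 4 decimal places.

h(0.12) = -6.998272, h(2.45) = 7.706125
z_2 = 2.450000 − 7.706125·(2.450000 − 0.120000) / (7.706125 − (-6.998272)) = 2.450000 − (17.955271)/(14.704397) = 1.228918
h(1.228918) = -5.144039
z_3 = 1.228918 − (-5.144039)·(1.228918 − 2.450000) / (-5.144039 − 7.706125) = 1.228918 − (6.281292)/(-12.850164) = 1.717728

1.2289, 1.7177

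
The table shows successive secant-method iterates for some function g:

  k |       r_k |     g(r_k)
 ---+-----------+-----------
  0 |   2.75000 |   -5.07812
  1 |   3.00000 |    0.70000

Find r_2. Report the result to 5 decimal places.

2.96971

r_2 = 3.00000 − 0.70000·(3.00000 − 2.75000) / (0.70000 − (-5.07812))
   = 3.00000 − (0.1750000)/(5.7781200) = 2.9697133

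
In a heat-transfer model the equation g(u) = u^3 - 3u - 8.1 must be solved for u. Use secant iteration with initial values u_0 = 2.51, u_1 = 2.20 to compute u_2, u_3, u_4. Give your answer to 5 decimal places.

2.49659, 2.49870, 2.49841

g(2.51) = 0.1832510, g(2.20) = -4.0520000
u_2 = 2.2000000 − (-4.0520000)·(2.2000000 − 2.5100000) / (-4.0520000 − 0.1832510) = 2.2000000 − (1.2561200)/(-4.2352510) = 2.4965869
g(2.4965869) = -0.0286689
u_3 = 2.4965869 − (-0.0286689)·(2.4965869 − 2.2000000) / (-0.0286689 − (-4.0520000)) = 2.4965869 − (-0.0085028)/(4.0233311) = 2.4987003
g(2.4987003) = 0.0045421
u_4 = 2.4987003 − 0.0045421·(2.4987003 − 2.4965869) / (0.0045421 − (-0.0286689)) = 2.4987003 − (0.0000096)/(0.0332110) = 2.4984112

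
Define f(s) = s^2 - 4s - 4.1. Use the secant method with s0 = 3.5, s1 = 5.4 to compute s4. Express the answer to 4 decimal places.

4.8464

f(3.5) = -5.850000, f(5.4) = 3.460000
s2 = 5.400000 − 3.460000·(5.400000 − 3.500000) / (3.460000 − (-5.850000)) = 5.400000 − (6.574000)/(9.310000) = 4.693878
f(4.693878) = -0.843024
s3 = 4.693878 − (-0.843024)·(4.693878 − 5.400000) / (-0.843024 − 3.460000) = 4.693878 − (0.595278)/(-4.303024) = 4.832217
f(4.832217) = -0.078547
s4 = 4.832217 − (-0.078547)·(4.832217 − 4.693878) / (-0.078547 − (-0.843024)) = 4.832217 − (-0.010866)/(0.764477) = 4.846431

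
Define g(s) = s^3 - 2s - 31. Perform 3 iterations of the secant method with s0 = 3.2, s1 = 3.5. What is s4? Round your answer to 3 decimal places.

g(3.2) = -4.63200, g(3.5) = 4.87500
s2 = 3.50000 − 4.87500·(3.50000 − 3.20000) / (4.87500 − (-4.63200)) = 3.50000 − (1.46250)/(9.50700) = 3.34617
g(3.34617) = -0.22589
s3 = 3.34617 − (-0.22589)·(3.34617 − 3.50000) / (-0.22589 − 4.87500) = 3.34617 − (0.03475)/(-5.10089) = 3.35298
g(3.35298) = -0.01022
s4 = 3.35298 − (-0.01022)·(3.35298 − 3.34617) / (-0.01022 − (-0.22589)) = 3.35298 − (-0.00007)/(0.21568) = 3.35330

3.353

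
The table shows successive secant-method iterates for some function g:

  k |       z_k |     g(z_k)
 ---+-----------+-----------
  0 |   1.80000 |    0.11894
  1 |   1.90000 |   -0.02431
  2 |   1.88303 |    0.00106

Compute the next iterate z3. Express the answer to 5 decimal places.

z3 = 1.88303 − 0.00106·(1.88303 − 1.90000) / (0.00106 − (-0.02431))
   = 1.88303 − (-0.0000180)/(0.0253700) = 1.8837390

1.88374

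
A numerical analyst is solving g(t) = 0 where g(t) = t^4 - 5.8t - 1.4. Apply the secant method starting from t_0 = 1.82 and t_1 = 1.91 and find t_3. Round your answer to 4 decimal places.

1.8708

g(1.82) = -0.984006, g(1.91) = 0.830634
t_2 = 1.910000 − 0.830634·(1.910000 − 1.820000) / (0.830634 − (-0.984006)) = 1.910000 − (0.074757)/(1.814640) = 1.868803
g(1.868803) = -0.042020
t_3 = 1.868803 − (-0.042020)·(1.868803 − 1.910000) / (-0.042020 − 0.830634) = 1.868803 − (0.001731)/(-0.872653) = 1.870787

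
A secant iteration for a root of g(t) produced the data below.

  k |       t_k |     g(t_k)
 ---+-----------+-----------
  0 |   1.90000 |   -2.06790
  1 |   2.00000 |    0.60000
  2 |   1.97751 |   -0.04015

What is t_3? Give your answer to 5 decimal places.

1.97892

t_3 = 1.97751 − (-0.04015)·(1.97751 − 2.00000) / (-0.04015 − 0.60000)
   = 1.97751 − (0.0009030)/(-0.6401500) = 1.9789206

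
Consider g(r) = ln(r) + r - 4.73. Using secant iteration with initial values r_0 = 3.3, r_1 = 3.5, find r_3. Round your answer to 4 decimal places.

3.4823

g(3.3) = -0.236078, g(3.5) = 0.022763
r_2 = 3.500000 − 0.022763·(3.500000 − 3.300000) / (0.022763 − (-0.236078)) = 3.500000 − (0.004553)/(0.258841) = 3.482412
g(3.482412) = 0.000137
r_3 = 3.482412 − 0.000137·(3.482412 − 3.500000) / (0.000137 − 0.022763) = 3.482412 − (-0.000002)/(-0.022626) = 3.482305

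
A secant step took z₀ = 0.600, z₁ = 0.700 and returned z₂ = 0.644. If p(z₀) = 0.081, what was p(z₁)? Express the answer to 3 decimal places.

-0.103

The secant line through (0.600, 0.081) and (0.700, p(z₁)) crosses zero at z₂ = 0.644.
So (0.600, 0.081), (0.700, p(z₁)), (0.644, 0) are collinear:
p(z₁) = 0.081 · (0.700 − 0.644) / (0.600 − 0.644) = 0.081 · (0.05600)/(-0.04400) = -0.10309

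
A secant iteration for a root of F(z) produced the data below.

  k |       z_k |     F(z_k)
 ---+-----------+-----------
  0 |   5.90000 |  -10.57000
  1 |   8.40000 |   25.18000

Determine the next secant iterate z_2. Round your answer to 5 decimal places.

6.63916

z_2 = 8.40000 − 25.18000·(8.40000 − 5.90000) / (25.18000 − (-10.57000))
   = 8.40000 − (62.9500000)/(35.7500000) = 6.6391608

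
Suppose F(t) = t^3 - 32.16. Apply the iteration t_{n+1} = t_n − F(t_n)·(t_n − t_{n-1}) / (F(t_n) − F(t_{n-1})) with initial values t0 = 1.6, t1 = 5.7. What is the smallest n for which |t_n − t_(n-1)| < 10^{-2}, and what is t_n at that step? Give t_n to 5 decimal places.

F(1.6) = -28.0640000, F(5.7) = 153.0330000
t2 = 5.7000000 − 153.0330000·(4.1000000)/(181.0970000) = 2.2353634;  |Δ| = 3.4646366
F(2.2353634) = -20.9902259
t3 = 2.2353634 − (-20.9902259)·(-3.4646366)/(-174.0232259) = 2.6532588;  |Δ| = 0.4178954
F(2.6532588) = -13.4816364
t4 = 2.6532588 − (-13.4816364)·(0.4178954)/(7.5085895) = 3.4035880;  |Δ| = 0.7503292
F(3.4035880) = 7.2685617
t5 = 3.4035880 − 7.2685617·(0.7503292)/(20.7501981) = 3.1407561;  |Δ| = 0.2628319
F(3.1407561) = -1.1784874
t6 = 3.1407561 − (-1.1784874)·(-0.2628319)/(-8.4470490) = 3.1774250;  |Δ| = 0.0366689
F(3.1774250) = -0.0806241
t7 = 3.1774250 − (-0.0806241)·(0.0366689)/(1.0978633) = 3.1801178;  |Δ| = 0.0026929
|t7 − t6| = 0.0026929 < 10^{-2}

n = 7, t_n = 3.18012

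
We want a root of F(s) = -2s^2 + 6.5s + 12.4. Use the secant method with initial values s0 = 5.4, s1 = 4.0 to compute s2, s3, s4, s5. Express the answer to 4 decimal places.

F(5.4) = -10.820000, F(4.0) = 6.400000
s2 = 4.000000 − 6.400000·(4.000000 − 5.400000) / (6.400000 − (-10.820000)) = 4.000000 − (-8.960000)/(17.220000) = 4.520325
F(4.520325) = 0.915434
s3 = 4.520325 − 0.915434·(4.520325 − 4.000000) / (0.915434 − 6.400000) = 4.520325 − (0.476323)/(-5.484566) = 4.607173
F(4.607173) = -0.105463
s4 = 4.607173 − (-0.105463)·(4.607173 − 4.520325) / (-0.105463 − 0.915434) = 4.607173 − (-0.009159)/(-1.020897) = 4.598201
F(4.598201) = 0.001397
s5 = 4.598201 − 0.001397·(4.598201 − 4.607173) / (0.001397 − (-0.105463)) = 4.598201 − (-0.000013)/(0.106861) = 4.598319

4.5203, 4.6072, 4.5982, 4.5983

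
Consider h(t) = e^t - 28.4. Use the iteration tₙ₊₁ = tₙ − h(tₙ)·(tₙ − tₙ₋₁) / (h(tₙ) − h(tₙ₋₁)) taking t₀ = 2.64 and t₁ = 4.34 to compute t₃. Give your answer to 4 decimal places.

3.2102

h(2.64) = -14.386796, h(4.34) = 48.307539
t₂ = 4.340000 − 48.307539·(4.340000 − 2.640000) / (48.307539 − (-14.386796)) = 4.340000 − (82.122817)/(62.694336) = 3.030108
h(3.030108) = -7.700535
t₃ = 3.030108 − (-7.700535)·(3.030108 − 4.340000) / (-7.700535 − 48.307539) = 3.030108 − (10.086870)/(-56.008074) = 3.210205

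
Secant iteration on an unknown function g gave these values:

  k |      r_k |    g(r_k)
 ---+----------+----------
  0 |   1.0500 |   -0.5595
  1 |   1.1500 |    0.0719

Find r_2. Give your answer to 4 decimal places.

r_2 = 1.1500 − 0.0719·(1.1500 − 1.0500) / (0.0719 − (-0.5595))
   = 1.1500 − (0.007190)/(0.631400) = 1.138613

1.1386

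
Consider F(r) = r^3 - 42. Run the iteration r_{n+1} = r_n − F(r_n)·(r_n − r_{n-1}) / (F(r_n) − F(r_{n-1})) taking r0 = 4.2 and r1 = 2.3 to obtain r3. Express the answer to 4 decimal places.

3.5957

F(4.2) = 32.088000, F(2.3) = -29.833000
r2 = 2.300000 − (-29.833000)·(2.300000 − 4.200000) / (-29.833000 − 32.088000) = 2.300000 − (56.682700)/(-61.921000) = 3.215403
F(3.215403) = -8.756523
r3 = 3.215403 − (-8.756523)·(3.215403 − 2.300000) / (-8.756523 − (-29.833000)) = 3.215403 − (-8.015752)/(21.076477) = 3.595721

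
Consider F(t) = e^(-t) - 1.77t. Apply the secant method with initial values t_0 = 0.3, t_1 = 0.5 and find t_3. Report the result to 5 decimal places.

F(0.3) = 0.2098182, F(0.5) = -0.2784693
t_2 = 0.5000000 − (-0.2784693)·(0.5000000 − 0.3000000) / (-0.2784693 − 0.2098182) = 0.5000000 − (-0.0556939)/(-0.4882876) = 0.3859404
F(0.3859404) = -0.0033035
t_3 = 0.3859404 − (-0.0033035)·(0.3859404 − 0.5000000) / (-0.0033035 − (-0.2784693)) = 0.3859404 − (0.0003768)/(0.2751658) = 0.3845711

0.38457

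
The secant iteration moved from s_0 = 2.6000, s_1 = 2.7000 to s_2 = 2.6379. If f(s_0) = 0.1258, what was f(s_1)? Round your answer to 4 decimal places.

The secant line through (2.6000, 0.1258) and (2.7000, f(s_1)) crosses zero at s_2 = 2.6379.
So (2.6000, 0.1258), (2.7000, f(s_1)), (2.6379, 0) are collinear:
f(s_1) = 0.1258 · (2.7000 − 2.6379) / (2.6000 − 2.6379) = 0.1258 · (0.062100)/(-0.037900) = -0.206126

-0.2061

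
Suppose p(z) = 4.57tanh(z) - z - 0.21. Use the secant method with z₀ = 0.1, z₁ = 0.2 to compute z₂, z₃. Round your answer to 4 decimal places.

0.0580, 0.0589

p(0.1) = 0.145483, p(0.2) = 0.492005
z₂ = 0.200000 − 0.492005·(0.200000 − 0.100000) / (0.492005 − 0.145483) = 0.200000 − (0.049201)/(0.346522) = 0.058016
p(0.058016) = -0.003179
z₃ = 0.058016 − (-0.003179)·(0.058016 − 0.200000) / (-0.003179 − 0.492005) = 0.058016 − (0.000451)/(-0.495184) = 0.058928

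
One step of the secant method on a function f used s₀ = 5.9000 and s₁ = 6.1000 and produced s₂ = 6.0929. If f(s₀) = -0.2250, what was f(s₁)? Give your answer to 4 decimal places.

The secant line through (5.9000, -0.2250) and (6.1000, f(s₁)) crosses zero at s₂ = 6.0929.
So (5.9000, -0.2250), (6.1000, f(s₁)), (6.0929, 0) are collinear:
f(s₁) = -0.2250 · (6.1000 − 6.0929) / (5.9000 − 6.0929) = -0.2250 · (0.007100)/(-0.192900) = 0.008281

0.0083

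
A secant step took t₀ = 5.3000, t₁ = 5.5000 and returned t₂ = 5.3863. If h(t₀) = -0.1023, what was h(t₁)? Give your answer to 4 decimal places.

The secant line through (5.3000, -0.1023) and (5.5000, h(t₁)) crosses zero at t₂ = 5.3863.
So (5.3000, -0.1023), (5.5000, h(t₁)), (5.3863, 0) are collinear:
h(t₁) = -0.1023 · (5.5000 − 5.3863) / (5.3000 − 5.3863) = -0.1023 · (0.113700)/(-0.086300) = 0.134780

0.1348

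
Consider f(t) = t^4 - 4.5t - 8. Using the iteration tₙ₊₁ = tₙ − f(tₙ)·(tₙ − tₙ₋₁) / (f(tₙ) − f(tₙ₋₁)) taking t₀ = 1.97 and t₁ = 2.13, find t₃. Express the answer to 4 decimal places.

2.0349

f(1.97) = -1.803615, f(2.13) = 2.998462
t₂ = 2.130000 − 2.998462·(2.130000 − 1.970000) / (2.998462 − (-1.803615)) = 2.130000 − (0.479754)/(4.802077) = 2.030095
f(2.030095) = -0.150446
t₃ = 2.030095 − (-0.150446)·(2.030095 − 2.130000) / (-0.150446 − 2.998462) = 2.030095 − (0.015030)/(-3.148908) = 2.034868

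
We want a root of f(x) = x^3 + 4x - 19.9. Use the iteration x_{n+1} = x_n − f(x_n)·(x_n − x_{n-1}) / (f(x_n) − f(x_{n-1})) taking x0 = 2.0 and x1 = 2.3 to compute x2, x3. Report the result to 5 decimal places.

2.21800, 2.22403

f(2.0) = -3.9000000, f(2.3) = 1.4670000
x2 = 2.3000000 − 1.4670000·(2.3000000 − 2.0000000) / (1.4670000 − (-3.9000000)) = 2.3000000 − (0.4401000)/(5.3670000) = 2.2179989
f(2.2179989) = -0.1165167
x3 = 2.2179989 − (-0.1165167)·(2.2179989 − 2.3000000) / (-0.1165167 − 1.4670000) = 2.2179989 − (0.0095545)/(-1.5835167) = 2.2240326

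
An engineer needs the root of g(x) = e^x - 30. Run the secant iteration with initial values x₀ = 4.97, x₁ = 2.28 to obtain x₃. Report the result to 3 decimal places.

g(4.97) = 114.02689, g(2.28) = -20.22332
x₂ = 2.28000 − (-20.22332)·(2.28000 − 4.97000) / (-20.22332 − 114.02689) = 2.28000 − (54.40073)/(-134.25021) = 2.68522
g(2.68522) = -15.33859
x₃ = 2.68522 − (-15.33859)·(2.68522 − 2.28000) / (-15.33859 − (-20.22332)) = 2.68522 − (-6.21549)/(4.88473) = 3.95765

3.958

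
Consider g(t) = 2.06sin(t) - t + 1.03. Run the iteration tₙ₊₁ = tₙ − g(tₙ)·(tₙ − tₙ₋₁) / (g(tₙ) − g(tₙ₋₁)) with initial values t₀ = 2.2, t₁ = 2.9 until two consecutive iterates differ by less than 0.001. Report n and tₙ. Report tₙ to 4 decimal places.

g(2.2) = 0.495503, g(2.9) = -1.377146
t₂ = 2.900000 − (-1.377146)·(0.700000)/(-1.872649) = 2.385220;  |Δ| = 0.514780
g(2.385220) = 0.058533
t₃ = 2.385220 − 0.058533·(-0.514780)/(1.435679) = 2.406208;  |Δ| = 0.020988
g(2.406208) = 0.005790
t₄ = 2.406208 − 0.005790·(0.020988)/(-0.052743) = 2.408512;  |Δ| = 0.002304
g(2.408512) = -0.000037
t₅ = 2.408512 − (-0.000037)·(0.002304)/(-0.005828) = 2.408497;  |Δ| = 0.000015
|t₅ − t₄| = 0.000015 < 0.001

n = 5, tₙ = 2.4085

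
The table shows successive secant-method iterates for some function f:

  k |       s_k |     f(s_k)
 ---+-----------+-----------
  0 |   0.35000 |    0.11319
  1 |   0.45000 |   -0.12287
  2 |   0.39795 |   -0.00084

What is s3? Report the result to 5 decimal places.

0.39759

s3 = 0.39795 − (-0.00084)·(0.39795 − 0.45000) / (-0.00084 − (-0.12287))
   = 0.39795 − (0.0000437)/(0.1220300) = 0.3975917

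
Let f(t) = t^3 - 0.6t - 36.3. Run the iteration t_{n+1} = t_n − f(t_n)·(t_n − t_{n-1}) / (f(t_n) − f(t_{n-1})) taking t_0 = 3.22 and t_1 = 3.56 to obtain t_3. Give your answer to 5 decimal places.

3.37100

f(3.22) = -4.8457520, f(3.56) = 6.6820160
t_2 = 3.5600000 − 6.6820160·(3.5600000 − 3.2200000) / (6.6820160 − (-4.8457520)) = 3.5600000 − (2.2718854)/(11.5277680) = 3.3629206
f(3.3629206) = -0.2856927
t_3 = 3.3629206 − (-0.2856927)·(3.3629206 − 3.5600000) / (-0.2856927 − 6.6820160) = 3.3629206 − (0.0563041)/(-6.9677087) = 3.3710013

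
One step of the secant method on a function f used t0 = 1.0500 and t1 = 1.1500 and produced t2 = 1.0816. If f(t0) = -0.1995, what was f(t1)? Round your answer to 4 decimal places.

The secant line through (1.0500, -0.1995) and (1.1500, f(t1)) crosses zero at t2 = 1.0816.
So (1.0500, -0.1995), (1.1500, f(t1)), (1.0816, 0) are collinear:
f(t1) = -0.1995 · (1.1500 − 1.0816) / (1.0500 − 1.0816) = -0.1995 · (0.068400)/(-0.031600) = 0.431829

0.4318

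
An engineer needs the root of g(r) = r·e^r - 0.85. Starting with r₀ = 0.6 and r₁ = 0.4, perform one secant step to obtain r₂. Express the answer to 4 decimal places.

g(0.6) = 0.243271, g(0.4) = -0.253270
r₂ = 0.400000 − (-0.253270)·(0.400000 − 0.600000) / (-0.253270 − 0.243271) = 0.400000 − (0.050654)/(-0.496541) = 0.502014

0.5020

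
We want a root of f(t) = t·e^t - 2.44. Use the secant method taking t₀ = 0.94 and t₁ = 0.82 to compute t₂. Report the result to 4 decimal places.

f(0.94) = -0.033617, f(0.82) = -0.578190
t₂ = 0.820000 − (-0.578190)·(0.820000 − 0.940000) / (-0.578190 − (-0.033617)) = 0.820000 − (0.069383)/(-0.544573) = 0.947408

0.9474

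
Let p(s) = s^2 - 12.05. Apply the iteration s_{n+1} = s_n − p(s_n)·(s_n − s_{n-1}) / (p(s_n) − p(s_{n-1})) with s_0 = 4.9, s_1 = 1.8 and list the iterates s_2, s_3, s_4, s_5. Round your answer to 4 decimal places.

p(4.9) = 11.960000, p(1.8) = -8.810000
s_2 = 1.800000 − (-8.810000)·(1.800000 − 4.900000) / (-8.810000 − 11.960000) = 1.800000 − (27.311000)/(-20.770000) = 3.114925
p(3.114925) = -2.347240
s_3 = 3.114925 − (-2.347240)·(3.114925 − 1.800000) / (-2.347240 − (-8.810000)) = 3.114925 − (-3.086445)/(6.462760) = 3.592499
p(3.592499) = 0.856051
s_4 = 3.592499 − 0.856051·(3.592499 − 3.114925) / (0.856051 − (-2.347240)) = 3.592499 − (0.408827)/(3.203291) = 3.464872
p(3.464872) = -0.044663
s_5 = 3.464872 − (-0.044663)·(3.464872 − 3.592499) / (-0.044663 − 0.856051) = 3.464872 − (0.005700)/(-0.900714) = 3.471200

3.1149, 3.5925, 3.4649, 3.4712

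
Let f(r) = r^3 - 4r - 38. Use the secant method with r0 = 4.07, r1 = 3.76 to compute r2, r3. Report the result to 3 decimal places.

f(4.07) = 13.13914, f(3.76) = 0.11738
r2 = 3.76000 − 0.11738·(3.76000 − 4.07000) / (0.11738 − 13.13914) = 3.76000 − (-0.03639)/(-13.02177) = 3.75721
f(3.75721) = 0.01013
r3 = 3.75721 − 0.01013·(3.75721 − 3.76000) / (0.01013 − 0.11738) = 3.75721 − (-0.00003)/(-0.10725) = 3.75694

3.757, 3.757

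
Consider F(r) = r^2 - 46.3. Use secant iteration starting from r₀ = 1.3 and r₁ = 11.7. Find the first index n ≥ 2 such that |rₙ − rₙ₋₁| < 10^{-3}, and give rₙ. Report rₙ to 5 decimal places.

F(1.3) = -44.6100000, F(11.7) = 90.5900000
r₂ = 11.7000000 − 90.5900000·(10.4000000)/(135.2000000) = 4.7315385;  |Δ| = 6.9684615
F(4.7315385) = -23.9125438
r₃ = 4.7315385 − (-23.9125438)·(-6.9684615)/(-114.5025438) = 6.1868218;  |Δ| = 1.4552833
F(6.1868218) = -8.0232363
r₄ = 6.1868218 − (-8.0232363)·(1.4552833)/(15.8893075) = 6.9216607;  |Δ| = 0.7348389
F(6.9216607) = 1.6093871
r₅ = 6.9216607 − 1.6093871·(0.7348389)/(9.6326234) = 6.7988862;  |Δ| = 0.1227745
F(6.7988862) = -0.0751459
r₆ = 6.7988862 − (-0.0751459)·(-0.1227745)/(-1.6845330) = 6.8043631;  |Δ| = 0.0054769
F(6.8043631) = -0.0006424
r₇ = 6.8043631 − (-0.0006424)·(0.0054769)/(0.0745035) = 6.8044104;  |Δ| = 0.0000472
|r₇ − r₆| = 0.0000472 < 10^{-3}

n = 7, rₙ = 6.80441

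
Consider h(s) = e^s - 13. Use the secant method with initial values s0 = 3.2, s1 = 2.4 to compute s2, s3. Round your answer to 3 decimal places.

2.517, 2.569

h(3.2) = 11.53253, h(2.4) = -1.97682
s2 = 2.40000 − (-1.97682)·(2.40000 − 3.20000) / (-1.97682 − 11.53253) = 2.40000 − (1.58146)/(-13.50935) = 2.51706
h(2.51706) = -0.60784
s3 = 2.51706 − (-0.60784)·(2.51706 − 2.40000) / (-0.60784 − (-1.97682)) = 2.51706 − (-0.07116)/(1.36898) = 2.56904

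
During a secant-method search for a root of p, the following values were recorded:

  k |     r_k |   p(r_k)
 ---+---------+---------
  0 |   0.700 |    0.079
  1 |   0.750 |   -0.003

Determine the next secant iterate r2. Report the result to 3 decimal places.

r2 = 0.750 − (-0.003)·(0.750 − 0.700) / (-0.003 − 0.079)
   = 0.750 − (-0.00015)/(-0.08200) = 0.74817

0.748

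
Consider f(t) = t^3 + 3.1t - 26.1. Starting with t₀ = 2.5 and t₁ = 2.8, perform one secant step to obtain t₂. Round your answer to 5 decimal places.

2.61265

f(2.5) = -2.7250000, f(2.8) = 4.5320000
t₂ = 2.8000000 − 4.5320000·(2.8000000 − 2.5000000) / (4.5320000 − (-2.7250000)) = 2.8000000 − (1.3596000)/(7.2570000) = 2.6126499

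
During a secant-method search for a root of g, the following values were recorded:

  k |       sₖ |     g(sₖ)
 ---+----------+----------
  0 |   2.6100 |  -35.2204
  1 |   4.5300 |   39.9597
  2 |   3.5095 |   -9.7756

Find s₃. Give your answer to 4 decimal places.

3.7101

s₃ = 3.5095 − (-9.7756)·(3.5095 − 4.5300) / (-9.7756 − 39.9597)
   = 3.5095 − (9.976000)/(-49.735300) = 3.710082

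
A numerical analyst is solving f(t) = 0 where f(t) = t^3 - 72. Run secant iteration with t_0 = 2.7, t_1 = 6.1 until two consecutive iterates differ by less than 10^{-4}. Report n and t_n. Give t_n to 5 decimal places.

f(2.7) = -52.3170000, f(6.1) = 154.9810000
t_2 = 6.1000000 − 154.9810000·(3.4000000)/(207.2980000) = 3.5580777;  |Δ| = 2.5419223
f(3.5580777) = -26.9550303
t_3 = 3.5580777 − (-26.9550303)·(-2.5419223)/(-181.9360303) = 3.9346804;  |Δ| = 0.3766027
f(3.9346804) = -11.0844199
t_4 = 3.9346804 − (-11.0844199)·(0.3766027)/(15.8706103) = 4.1977088;  |Δ| = 0.2630284
f(4.1977088) = 1.9668179
t_5 = 4.1977088 − 1.9668179·(0.2630284)/(13.0512378) = 4.1580705;  |Δ| = 0.0396383
f(4.1580705) = -0.1088297
t_6 = 4.1580705 − (-0.1088297)·(-0.0396383)/(-2.0756475) = 4.1601488;  |Δ| = 0.0020783
f(4.1601488) = -0.0009770
t_7 = 4.1601488 − (-0.0009770)·(0.0020783)/(0.1078527) = 4.1601677;  |Δ| = 0.0000188
|t_7 − t_6| = 0.0000188 < 10^{-4}

n = 7, t_n = 4.16017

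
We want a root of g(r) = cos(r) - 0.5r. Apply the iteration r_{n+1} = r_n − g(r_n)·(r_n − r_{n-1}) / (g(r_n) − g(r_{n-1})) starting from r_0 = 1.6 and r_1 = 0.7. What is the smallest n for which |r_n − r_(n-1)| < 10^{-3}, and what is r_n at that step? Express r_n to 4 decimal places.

n = 5, r_n = 1.0299

g(1.6) = -0.829200, g(0.7) = 0.414842
r_2 = 0.700000 − 0.414842·(-0.900000)/(1.244042) = 1.000117;  |Δ| = 0.300117
g(1.000117) = 0.040145
r_3 = 1.000117 − 0.040145·(0.300117)/(-0.374697) = 1.032272;  |Δ| = 0.032155
g(1.032272) = -0.003266
r_4 = 1.032272 − (-0.003266)·(0.032155)/(-0.043411) = 1.029853;  |Δ| = 0.002419
g(1.029853) = 0.000019
r_5 = 1.029853 − 0.000019·(-0.002419)/(0.003285) = 1.029867;  |Δ| = 0.000014
|r_5 − r_4| = 0.000014 < 10^{-3}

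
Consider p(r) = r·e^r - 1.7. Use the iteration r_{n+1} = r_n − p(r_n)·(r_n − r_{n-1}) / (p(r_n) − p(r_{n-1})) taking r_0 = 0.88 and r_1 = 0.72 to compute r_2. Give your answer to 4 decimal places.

0.7750

p(0.88) = 0.421592, p(0.72) = -0.220808
r_2 = 0.720000 − (-0.220808)·(0.720000 − 0.880000) / (-0.220808 − 0.421592) = 0.720000 − (0.035329)/(-0.642400) = 0.774996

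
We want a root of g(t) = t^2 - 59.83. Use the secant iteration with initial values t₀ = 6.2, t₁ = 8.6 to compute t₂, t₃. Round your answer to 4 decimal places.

7.6453, 7.7302

g(6.2) = -21.390000, g(8.6) = 14.130000
t₂ = 8.600000 − 14.130000·(8.600000 − 6.200000) / (14.130000 − (-21.390000)) = 8.600000 − (33.912000)/(35.520000) = 7.645270
g(7.645270) = -1.379842
t₃ = 7.645270 − (-1.379842)·(7.645270 − 8.600000) / (-1.379842 − 14.130000) = 7.645270 − (1.317377)/(-15.509842) = 7.730208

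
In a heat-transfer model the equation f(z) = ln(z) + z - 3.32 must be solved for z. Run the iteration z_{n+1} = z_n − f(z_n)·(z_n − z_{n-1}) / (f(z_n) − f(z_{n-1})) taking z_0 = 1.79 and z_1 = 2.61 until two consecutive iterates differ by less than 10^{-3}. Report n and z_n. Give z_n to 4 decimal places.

f(1.79) = -0.947784, f(2.61) = 0.249350
z_2 = 2.610000 − 0.249350·(0.820000)/(1.197135) = 2.439203;  |Δ| = 0.170797
f(2.439203) = 0.010874
z_3 = 2.439203 − 0.010874·(-0.170797)/(-0.238476) = 2.431415;  |Δ| = 0.007788
f(2.431415) = -0.000112
z_4 = 2.431415 − (-0.000112)·(-0.007788)/(-0.010986) = 2.431494;  |Δ| = 0.000079
|z_4 − z_3| = 0.000079 < 10^{-3}

n = 4, z_n = 2.4315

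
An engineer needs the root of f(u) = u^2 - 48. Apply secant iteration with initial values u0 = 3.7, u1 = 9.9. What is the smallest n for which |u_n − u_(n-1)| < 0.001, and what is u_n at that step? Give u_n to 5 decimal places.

n = 6, u_n = 6.92820

f(3.7) = -34.3100000, f(9.9) = 50.0100000
u2 = 9.9000000 − 50.0100000·(6.2000000)/(84.3200000) = 6.2227941;  |Δ| = 3.6772059
f(6.2227941) = -9.2768334
u3 = 6.2227941 − (-9.2768334)·(-3.6772059)/(-59.2868334) = 6.7981803;  |Δ| = 0.5753862
f(6.7981803) = -1.7847443
u4 = 6.7981803 − (-1.7847443)·(0.5753862)/(7.4920891) = 6.9352472;  |Δ| = 0.1370669
f(6.9352472) = 0.0976537
u5 = 6.9352472 − 0.0976537·(0.1370669)/(1.8823980) = 6.9281365;  |Δ| = 0.0071107
f(6.9281365) = -0.0009241
u6 = 6.9281365 − (-0.0009241)·(-0.0071107)/(-0.0985778) = 6.9282032;  |Δ| = 0.0000667
|u6 − u5| = 0.0000667 < 0.001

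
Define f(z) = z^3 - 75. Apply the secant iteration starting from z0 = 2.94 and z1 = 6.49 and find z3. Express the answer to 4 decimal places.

f(2.94) = -49.587816, f(6.49) = 198.359449
z2 = 6.490000 − 198.359449·(6.490000 − 2.940000) / (198.359449 − (-49.587816)) = 6.490000 − (704.176044)/(247.947265) = 3.649977
f(3.649977) = -26.373812
z3 = 3.649977 − (-26.373812)·(3.649977 − 6.490000) / (-26.373812 − 198.359449) = 3.649977 − (74.902244)/(-224.733261) = 3.983271

3.9833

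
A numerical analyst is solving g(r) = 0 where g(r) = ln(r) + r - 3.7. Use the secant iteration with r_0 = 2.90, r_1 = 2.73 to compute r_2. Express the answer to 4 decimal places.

g(2.90) = 0.264711, g(2.73) = 0.034302
r_2 = 2.730000 − 0.034302·(2.730000 − 2.900000) / (0.034302 − 0.264711) = 2.730000 − (-0.005831)/(-0.230409) = 2.704692

2.7047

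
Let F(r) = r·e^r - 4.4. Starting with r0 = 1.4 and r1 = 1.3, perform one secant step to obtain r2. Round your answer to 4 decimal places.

1.2592

F(1.4) = 1.277280, F(1.3) = 0.370086
r2 = 1.300000 − 0.370086·(1.300000 − 1.400000) / (0.370086 − 1.277280) = 1.300000 − (-0.037009)/(-0.907194) = 1.259205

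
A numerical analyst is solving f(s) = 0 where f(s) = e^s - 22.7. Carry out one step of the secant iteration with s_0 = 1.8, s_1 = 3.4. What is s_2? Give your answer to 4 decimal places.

2.9140

f(1.8) = -16.650353, f(3.4) = 7.264100
s_2 = 3.400000 − 7.264100·(3.400000 − 1.800000) / (7.264100 − (-16.650353)) = 3.400000 − (11.622560)/(23.914453) = 2.913994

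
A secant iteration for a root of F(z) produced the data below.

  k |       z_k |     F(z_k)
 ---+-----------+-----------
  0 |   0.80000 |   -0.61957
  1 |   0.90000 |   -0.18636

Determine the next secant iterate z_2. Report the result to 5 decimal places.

z_2 = 0.90000 − (-0.18636)·(0.90000 − 0.80000) / (-0.18636 − (-0.61957))
   = 0.90000 − (-0.0186360)/(0.4332100) = 0.9430184

0.94302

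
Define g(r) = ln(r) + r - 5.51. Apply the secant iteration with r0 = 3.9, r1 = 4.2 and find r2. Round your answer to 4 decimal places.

4.0997

g(3.9) = -0.249023, g(4.2) = 0.125085
r2 = 4.200000 − 0.125085·(4.200000 − 3.900000) / (0.125085 − (-0.249023)) = 4.200000 − (0.037525)/(0.374108) = 4.099694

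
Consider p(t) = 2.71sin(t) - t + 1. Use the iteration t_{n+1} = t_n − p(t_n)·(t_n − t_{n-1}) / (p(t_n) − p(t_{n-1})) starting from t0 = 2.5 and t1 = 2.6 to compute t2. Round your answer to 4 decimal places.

p(2.5) = 0.121860, p(2.6) = -0.202991
t2 = 2.600000 − (-0.202991)·(2.600000 − 2.500000) / (-0.202991 − 0.121860) = 2.600000 − (-0.020299)/(-0.324851) = 2.537512

2.5375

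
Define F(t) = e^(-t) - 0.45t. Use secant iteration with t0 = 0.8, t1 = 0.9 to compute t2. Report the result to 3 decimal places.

0.902

F(0.8) = 0.08933, F(0.9) = 0.00157
t2 = 0.90000 − 0.00157·(0.90000 − 0.80000) / (0.00157 − 0.08933) = 0.90000 − (0.00016)/(-0.08776) = 0.90179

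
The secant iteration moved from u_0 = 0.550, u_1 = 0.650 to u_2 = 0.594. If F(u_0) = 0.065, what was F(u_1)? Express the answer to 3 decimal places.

The secant line through (0.550, 0.065) and (0.650, F(u_1)) crosses zero at u_2 = 0.594.
So (0.550, 0.065), (0.650, F(u_1)), (0.594, 0) are collinear:
F(u_1) = 0.065 · (0.650 − 0.594) / (0.550 − 0.594) = 0.065 · (0.05600)/(-0.04400) = -0.08273

-0.083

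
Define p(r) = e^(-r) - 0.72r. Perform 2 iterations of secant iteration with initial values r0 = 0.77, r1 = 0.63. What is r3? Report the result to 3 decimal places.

p(0.77) = -0.09139, p(0.63) = 0.07899
r2 = 0.63000 − 0.07899·(0.63000 − 0.77000) / (0.07899 − (-0.09139)) = 0.63000 − (-0.01106)/(0.17038) = 0.69491
p(0.69491) = -0.00121
r3 = 0.69491 − (-0.00121)·(0.69491 − 0.63000) / (-0.00121 − 0.07899) = 0.69491 − (-0.00008)/(-0.08020) = 0.69393

0.694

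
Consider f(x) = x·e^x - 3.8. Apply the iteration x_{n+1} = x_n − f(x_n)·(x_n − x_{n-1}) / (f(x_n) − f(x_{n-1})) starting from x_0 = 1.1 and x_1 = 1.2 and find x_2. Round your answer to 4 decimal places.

f(1.1) = -0.495417, f(1.2) = 0.184140
x_2 = 1.200000 − 0.184140·(1.200000 − 1.100000) / (0.184140 − (-0.495417)) = 1.200000 − (0.018414)/(0.679558) = 1.172903

1.1729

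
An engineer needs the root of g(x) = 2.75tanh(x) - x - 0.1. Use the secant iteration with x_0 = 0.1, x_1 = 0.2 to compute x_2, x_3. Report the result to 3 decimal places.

g(0.1) = 0.07409, g(0.2) = 0.24278
x_2 = 0.20000 − 0.24278·(0.20000 − 0.10000) / (0.24278 − 0.07409) = 0.20000 − (0.02428)/(0.16870) = 0.05608
g(0.05608) = -0.00202
x_3 = 0.05608 − (-0.00202)·(0.05608 − 0.20000) / (-0.00202 − 0.24278) = 0.05608 − (0.00029)/(-0.24480) = 0.05727

0.056, 0.057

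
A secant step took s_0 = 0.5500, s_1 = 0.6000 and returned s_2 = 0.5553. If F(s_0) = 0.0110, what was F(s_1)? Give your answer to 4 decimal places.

-0.0928

The secant line through (0.5500, 0.0110) and (0.6000, F(s_1)) crosses zero at s_2 = 0.5553.
So (0.5500, 0.0110), (0.6000, F(s_1)), (0.5553, 0) are collinear:
F(s_1) = 0.0110 · (0.6000 − 0.5553) / (0.5500 − 0.5553) = 0.0110 · (0.044700)/(-0.005300) = -0.092774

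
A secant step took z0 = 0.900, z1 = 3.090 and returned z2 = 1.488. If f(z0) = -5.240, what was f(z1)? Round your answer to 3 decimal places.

14.276

The secant line through (0.900, -5.240) and (3.090, f(z1)) crosses zero at z2 = 1.488.
So (0.900, -5.240), (3.090, f(z1)), (1.488, 0) are collinear:
f(z1) = -5.240 · (3.090 − 1.488) / (0.900 − 1.488) = -5.240 · (1.60200)/(-0.58800) = 14.27633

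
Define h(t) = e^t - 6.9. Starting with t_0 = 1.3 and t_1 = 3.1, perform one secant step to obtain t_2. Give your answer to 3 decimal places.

1.614

h(1.3) = -3.23070, h(3.1) = 15.29795
t_2 = 3.10000 − 15.29795·(3.10000 − 1.30000) / (15.29795 − (-3.23070)) = 3.10000 − (27.53631)/(18.52865) = 1.61385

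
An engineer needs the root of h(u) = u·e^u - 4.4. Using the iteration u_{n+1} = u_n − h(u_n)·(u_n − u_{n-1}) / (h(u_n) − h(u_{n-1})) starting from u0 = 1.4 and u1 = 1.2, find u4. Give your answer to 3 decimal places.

1.255

h(1.4) = 1.27728, h(1.2) = -0.41586
u2 = 1.20000 − (-0.41586)·(1.20000 − 1.40000) / (-0.41586 − 1.27728) = 1.20000 − (0.08317)/(-1.69314) = 1.24912
h(1.24912) = -0.04396
u3 = 1.24912 − (-0.04396)·(1.24912 − 1.20000) / (-0.04396 − (-0.41586)) = 1.24912 − (-0.00216)/(0.37190) = 1.25493
h(1.25493) = 0.00177
u4 = 1.25493 − 0.00177·(1.25493 − 1.24912) / (0.00177 − (-0.04396)) = 1.25493 − (0.00001)/(0.04573) = 1.25470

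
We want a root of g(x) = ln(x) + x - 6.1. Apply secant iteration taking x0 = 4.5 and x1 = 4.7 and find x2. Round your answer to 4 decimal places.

4.5788

g(4.5) = -0.095923, g(4.7) = 0.147563
x2 = 4.700000 − 0.147563·(4.700000 − 4.500000) / (0.147563 − (-0.095923)) = 4.700000 − (0.029513)/(0.243485) = 4.578791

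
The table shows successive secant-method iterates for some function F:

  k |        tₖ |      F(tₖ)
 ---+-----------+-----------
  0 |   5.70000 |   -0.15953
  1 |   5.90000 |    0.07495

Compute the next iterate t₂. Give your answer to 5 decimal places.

t₂ = 5.90000 − 0.07495·(5.90000 − 5.70000) / (0.07495 − (-0.15953))
   = 5.90000 − (0.0149900)/(0.2344800) = 5.8360713

5.83607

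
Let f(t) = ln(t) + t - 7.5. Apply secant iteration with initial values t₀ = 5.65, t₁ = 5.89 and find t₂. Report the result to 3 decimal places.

5.751

f(5.65) = -0.11834, f(5.89) = 0.16326
t₂ = 5.89000 − 0.16326·(5.89000 − 5.65000) / (0.16326 − (-0.11834)) = 5.89000 − (0.03918)/(0.28160) = 5.75086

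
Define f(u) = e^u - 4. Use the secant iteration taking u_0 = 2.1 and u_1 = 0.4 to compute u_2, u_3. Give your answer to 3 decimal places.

f(2.1) = 4.16617, f(0.4) = -2.50818
u_2 = 0.40000 − (-2.50818)·(0.40000 − 2.10000) / (-2.50818 − 4.16617) = 0.40000 − (4.26390)/(-6.67435) = 1.03885
f(1.03885) = -1.17404
u_3 = 1.03885 − (-1.17404)·(1.03885 − 0.40000) / (-1.17404 − (-2.50818)) = 1.03885 − (-0.75003)/(1.33414) = 1.60103

1.039, 1.601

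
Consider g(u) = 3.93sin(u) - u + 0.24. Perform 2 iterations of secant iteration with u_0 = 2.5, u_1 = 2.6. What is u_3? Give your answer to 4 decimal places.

2.5220

g(2.5) = 0.091996, g(2.6) = -0.334080
u_2 = 2.600000 − (-0.334080)·(2.600000 − 2.500000) / (-0.334080 − 0.091996) = 2.600000 − (-0.033408)/(-0.426075) = 2.521591
g(2.521591) = 0.001881
u_3 = 2.521591 − 0.001881·(2.521591 − 2.600000) / (0.001881 − (-0.334080)) = 2.521591 − (-0.000147)/(0.335960) = 2.522030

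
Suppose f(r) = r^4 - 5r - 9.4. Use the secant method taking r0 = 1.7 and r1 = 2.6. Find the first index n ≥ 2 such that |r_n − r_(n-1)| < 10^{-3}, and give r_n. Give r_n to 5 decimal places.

f(1.7) = -9.5479000, f(2.6) = 23.2976000
r2 = 2.6000000 − 23.2976000·(0.9000000)/(32.8455000) = 1.9616221;  |Δ| = 0.6383779
f(1.9616221) = -4.4013036
r3 = 1.9616221 − (-4.4013036)·(-0.6383779)/(-27.6989036) = 2.0630592;  |Δ| = 0.1014370
f(2.0630592) = -1.5999453
r4 = 2.0630592 − (-1.5999453)·(0.1014370)/(2.8013583) = 2.1209931;  |Δ| = 0.0579339
f(2.1209931) = 0.2325425
r5 = 2.1209931 − 0.2325425·(0.0579339)/(1.8324878) = 2.1136413;  |Δ| = 0.0073518
f(2.1136413) = -0.0098329
r6 = 2.1136413 − (-0.0098329)·(-0.0073518)/(-0.2423753) = 2.1139396;  |Δ| = 0.0002983
|r6 − r5| = 0.0002983 < 10^{-3}

n = 6, r_n = 2.11394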